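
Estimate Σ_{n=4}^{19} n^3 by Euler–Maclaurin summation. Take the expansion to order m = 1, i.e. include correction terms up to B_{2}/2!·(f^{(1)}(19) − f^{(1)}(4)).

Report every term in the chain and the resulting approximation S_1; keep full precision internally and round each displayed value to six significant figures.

∫_4^19 x^3 dx evaluates to 32516.2.
Endpoint term: (f(4) + f(19))/2 = (64.0000 + 6859.00)/2 = 3461.50.
So far: 35977.8.
Correction k=1: B_{2}/2! · (f^{(1)}(19) − f^{(1)}(4)) = 1/12 · (1083.00 − 48.0000) = 86.2500.

S_1 ≈ 36064.0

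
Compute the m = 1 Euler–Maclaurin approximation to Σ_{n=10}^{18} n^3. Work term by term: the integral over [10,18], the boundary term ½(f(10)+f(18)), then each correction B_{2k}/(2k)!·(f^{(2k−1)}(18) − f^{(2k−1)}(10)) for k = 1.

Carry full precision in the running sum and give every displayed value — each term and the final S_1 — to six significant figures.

∫_10^18 x^3 dx evaluates to 23744.0.
Endpoint term: (f(10) + f(18))/2 = (1000.00 + 5832.00)/2 = 3416.00.
Running total after boundary: 27160.0.
k=1: B_{2}/(2)! × [f^{(1)}(18) − f^{(1)}(10)] = 1/12 × (972.000 − 300.000) = 56.0000.

S_1 ≈ 27216.0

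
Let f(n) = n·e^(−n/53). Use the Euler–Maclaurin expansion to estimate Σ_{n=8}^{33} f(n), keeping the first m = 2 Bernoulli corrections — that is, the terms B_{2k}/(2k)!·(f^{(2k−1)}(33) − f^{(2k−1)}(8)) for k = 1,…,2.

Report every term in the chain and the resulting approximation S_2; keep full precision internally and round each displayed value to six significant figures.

S_2 ≈ 346.811

∫_8^33 x·e^(−x/53) dx evaluates to 334.563.
Endpoint term: (f(8) + f(33))/2 = (6.87917 + 17.7053)/2 = 12.2923.
Running total after boundary: 346.855.
k=1: B_{2}/(2)! × [f^{(1)}(33) − f^{(1)}(8)] = 1/12 × (0.202462 − 0.730101) = -0.0439699.
After k=1: 346.811.
k=2: B_{4}/(4)! × [f^{(3)}(33) − f^{(3)}(8)] = −1/720 × (0.000454081 − 0.000872159) = 5.80664e-07.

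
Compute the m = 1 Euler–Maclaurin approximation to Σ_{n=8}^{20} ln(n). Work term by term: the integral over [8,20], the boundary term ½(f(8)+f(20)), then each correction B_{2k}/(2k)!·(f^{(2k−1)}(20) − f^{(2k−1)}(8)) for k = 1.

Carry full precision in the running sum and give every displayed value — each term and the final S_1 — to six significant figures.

S_1 ≈ 33.8105

The integral term ∫_8^20 ln(x) dx = 31.2791.
½[f(8) + f(20)] = ½[2.07944 + 2.99573] = 2.53759.
Integral + boundary = 33.8167.
Order-1 term: 1/12 · (0.0500000 − 0.125000) = -0.00625000.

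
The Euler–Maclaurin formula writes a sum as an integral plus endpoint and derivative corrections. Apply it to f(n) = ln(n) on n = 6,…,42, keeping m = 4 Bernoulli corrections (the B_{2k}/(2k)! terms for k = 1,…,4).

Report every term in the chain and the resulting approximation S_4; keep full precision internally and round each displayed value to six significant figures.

Integral: ∫_6^42 ln(x) dx = 110.232.
Endpoint term: (f(6) + f(42))/2 = (1.79176 + 3.73767)/2 = 2.76471.
Integral + boundary = 112.996.
k=1: B_{2}/(2)! × [f^{(1)}(42) − f^{(1)}(6)] = 1/12 × (0.0238095 − 0.166667) = -0.0119048.
Running total after k=1: 112.984.
k=2: B_{4}/(4)! × [f^{(3)}(42) − f^{(3)}(6)] = −1/720 × (2.69949e-05 − 0.00925926) = 1.28226e-05.
Running total after k=2: 112.984.
k=3: B_{6}/(6)! × [f^{(5)}(42) − f^{(5)}(6)] = 1/30240 × (1.83639e-07 − 0.00308642) = -1.02058e-07.
Running total after k=3: 112.984.
k=4: B_{8}/(8)! × [f^{(7)}(42) − f^{(7)}(6)] = −1/1209600 × (3.12311e-09 − 0.00257202) = 2.12633e-09.

S_4 ≈ 112.984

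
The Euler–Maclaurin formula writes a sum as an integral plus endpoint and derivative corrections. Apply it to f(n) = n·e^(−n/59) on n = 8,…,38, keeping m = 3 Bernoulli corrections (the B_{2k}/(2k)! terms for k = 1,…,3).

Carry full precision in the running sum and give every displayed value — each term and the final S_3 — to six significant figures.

S_3 ≈ 459.730

The integral term ∫_8^38 x·e^(−x/59) dx = 446.307.
½[f(8) + f(38)] = ½[6.98558 + 19.9558] = 13.4707.
So far: 459.777.
Correction k=1: B_{2}/2! · (f^{(1)}(38) − f^{(1)}(8)) = 1/12 · (0.186918 − 0.754798) = -0.0473233.
Partial sum through k=1: 459.730.
Correction k=2: B_{4}/4! · (f^{(3)}(38) − f^{(3)}(8)) = −1/720 · (0.000355421 − 0.000718527) = 5.04314e-07.
Partial sum through k=2: 459.730.
Correction k=3: B_{6}/6! · (f^{(5)}(38) − f^{(5)}(8)) = 1/30240 · (1.88781e-07 − 3.50537e-07) = -5.34909e-12.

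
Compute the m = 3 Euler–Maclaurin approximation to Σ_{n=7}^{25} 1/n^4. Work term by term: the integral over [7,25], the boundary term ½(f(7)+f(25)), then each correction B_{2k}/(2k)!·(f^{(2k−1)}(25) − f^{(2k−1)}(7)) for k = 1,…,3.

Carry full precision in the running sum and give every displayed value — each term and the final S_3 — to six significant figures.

∫_7^25 1/x^4 dx evaluates to 0.000950484.
Boundary: ½(f(7) + f(25)) = ½(0.000416493 + 2.56000e-06) = 0.000209527.
So far: 0.00116001.
Order-1 term: 1/12 · (-4.09600e-07 − (-0.000237996)) = 1.97989e-05.
Running total after k=1: 0.00117981.
Order-2 term: −1/720 · (-1.96608e-08 − (-0.000145712)) = -2.02350e-07.
Running total after k=2: 0.00117961.
Order-3 term: 1/30240 · (-1.76161e-09 − (-0.000166528)) = 5.50682e-09.

S_3 ≈ 0.00117961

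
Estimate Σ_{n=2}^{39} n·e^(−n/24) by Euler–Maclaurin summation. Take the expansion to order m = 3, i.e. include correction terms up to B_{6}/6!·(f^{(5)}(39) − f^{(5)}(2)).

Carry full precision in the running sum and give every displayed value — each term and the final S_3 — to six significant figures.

S_3 ≈ 281.057

∫_2^39 x·e^(−x/24) dx evaluates to 276.377.
Boundary: ½(f(2) + f(39)) = ½(1.84009 + 7.67956) = 4.75982.
Running total after boundary: 281.137.
Order-1 term: 1/12 · (-0.123070 − 0.843374) = -0.0805370.
Partial sum through k=1: 281.057.
Order-2 term: −1/720 · (0.000470058 − 0.00465879) = 5.81768e-06.
Partial sum through k=2: 281.057.
Order-3 term: 1/30240 · (2.00309e-06 − 1.36344e-05) = -3.84632e-10.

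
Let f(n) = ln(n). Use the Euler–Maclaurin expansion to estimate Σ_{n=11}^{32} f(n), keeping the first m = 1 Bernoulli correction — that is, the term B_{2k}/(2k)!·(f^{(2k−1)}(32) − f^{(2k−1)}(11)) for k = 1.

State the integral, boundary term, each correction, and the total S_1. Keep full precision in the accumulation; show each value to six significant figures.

S_1 ≈ 66.4535

∫_11^32 ln(x) dx evaluates to 63.5267.
Endpoint term: (f(11) + f(32))/2 = (2.39790 + 3.46574)/2 = 2.93182.
Running total after boundary: 66.4585.
Correction k=1: B_{2}/2! · (f^{(1)}(32) − f^{(1)}(11)) = 1/12 · (0.0312500 − 0.0909091) = -0.00497159.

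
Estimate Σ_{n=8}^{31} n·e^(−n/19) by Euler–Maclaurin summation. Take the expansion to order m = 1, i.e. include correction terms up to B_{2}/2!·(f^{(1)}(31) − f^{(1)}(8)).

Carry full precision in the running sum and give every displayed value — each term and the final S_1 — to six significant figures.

∫_8^31 x·e^(−x/19) dx evaluates to 150.871.
Boundary: ½(f(8) + f(31)) = ½(5.25084 + 6.06423) = 5.65754.
Running total after boundary: 156.529.
Correction k=1: B_{2}/2! · (f^{(1)}(31) − f^{(1)}(8)) = 1/12 · (-0.123550 − 0.379995) = -0.0419621.

S_1 ≈ 156.487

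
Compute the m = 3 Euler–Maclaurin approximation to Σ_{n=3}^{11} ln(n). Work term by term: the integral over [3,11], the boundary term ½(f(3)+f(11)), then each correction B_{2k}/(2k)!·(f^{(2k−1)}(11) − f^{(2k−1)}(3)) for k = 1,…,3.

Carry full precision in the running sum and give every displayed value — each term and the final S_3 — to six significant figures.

Integral: ∫_3^11 ln(x) dx = 15.0810.
Boundary: ½(f(3) + f(11)) = ½(1.09861 + 2.39790) = 1.74825.
So far: 16.8293.
Correction k=1: B_{2}/2! · (f^{(1)}(11) − f^{(1)}(3)) = 1/12 · (0.0909091 − 0.333333) = -0.0202020.
Running total after k=1: 16.8091.
Correction k=2: B_{4}/4! · (f^{(3)}(11) − f^{(3)}(3)) = −1/720 · (0.00150263 − 0.0740741) = 0.000100794.
Running total after k=2: 16.8092.
Correction k=3: B_{6}/6! · (f^{(5)}(11) − f^{(5)}(3)) = 1/30240 · (0.000149021 − 0.0987654) = -3.26112e-06.

S_3 ≈ 16.8092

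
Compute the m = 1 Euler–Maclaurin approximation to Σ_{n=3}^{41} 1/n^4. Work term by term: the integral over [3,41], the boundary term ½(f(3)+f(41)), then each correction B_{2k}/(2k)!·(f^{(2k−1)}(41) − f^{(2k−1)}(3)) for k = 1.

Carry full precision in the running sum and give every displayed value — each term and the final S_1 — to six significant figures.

∫_3^41 1/x^4 dx evaluates to 0.0123408.
Boundary: ½(f(3) + f(41)) = ½(0.0123457 + 3.53887e-07) = 0.00617302.
Running total after boundary: 0.0185139.
Correction k=1: B_{2}/2! · (f^{(1)}(41) − f^{(1)}(3)) = 1/12 · (-3.45256e-08 − (-0.0164609)) = 0.00137174.

S_1 ≈ 0.0198856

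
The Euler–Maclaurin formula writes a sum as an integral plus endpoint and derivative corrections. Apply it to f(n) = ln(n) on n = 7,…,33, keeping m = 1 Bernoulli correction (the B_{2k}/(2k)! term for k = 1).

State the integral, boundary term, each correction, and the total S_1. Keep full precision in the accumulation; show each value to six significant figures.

∫_7^33 ln(x) dx evaluates to 75.7634.
Endpoint term: (f(7) + f(33))/2 = (1.94591 + 3.49651)/2 = 2.72121.
So far: 78.4846.
Order-1 term: 1/12 · (0.0303030 − 0.142857) = -0.00937951.

S_1 ≈ 78.4752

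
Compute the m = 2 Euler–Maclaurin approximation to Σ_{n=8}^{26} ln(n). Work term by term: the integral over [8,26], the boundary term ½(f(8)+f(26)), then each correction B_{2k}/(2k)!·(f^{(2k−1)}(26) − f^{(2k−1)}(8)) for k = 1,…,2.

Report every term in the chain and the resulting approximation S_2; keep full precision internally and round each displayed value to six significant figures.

The integral term ∫_8^26 ln(x) dx = 50.0750.
½[f(8) + f(26)] = ½[2.07944 + 3.25810] = 2.66877.
So far: 52.7437.
k=1: B_{2}/(2)! × [f^{(1)}(26) − f^{(1)}(8)] = 1/12 × (0.0384615 − 0.125000) = -0.00721154.
Partial sum through k=1: 52.7365.
k=2: B_{4}/(4)! × [f^{(3)}(26) − f^{(3)}(8)] = −1/720 × (0.000113792 − 0.00390625) = 5.26730e-06.

S_2 ≈ 52.7365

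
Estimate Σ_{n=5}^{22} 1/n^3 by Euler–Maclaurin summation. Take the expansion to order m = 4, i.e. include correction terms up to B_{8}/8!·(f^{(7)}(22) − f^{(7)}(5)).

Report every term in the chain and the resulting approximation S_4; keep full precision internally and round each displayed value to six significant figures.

Integral: ∫_5^22 1/x^3 dx = 0.0189669.
½[f(5) + f(22)] = ½[0.00800000 + 9.39144e-05] = 0.00404696.
Running total after boundary: 0.0230139.
k=1: B_{2}/(2)! × [f^{(1)}(22) − f^{(1)}(5)] = 1/12 × (-1.28065e-05 − (-0.00480000)) = 0.000398933.
Partial sum through k=1: 0.0234128.
k=2: B_{4}/(4)! × [f^{(3)}(22) − f^{(3)}(5)] = −1/720 × (-5.29194e-07 − (-0.00384000)) = -5.33260e-06.
Partial sum through k=2: 0.0234075.
k=3: B_{6}/(6)! × [f^{(5)}(22) − f^{(5)}(5)] = 1/30240 × (-4.59218e-08 − (-0.00645120)) = 2.13332e-07.
Partial sum through k=3: 0.0234077.
k=4: B_{8}/(8)! × [f^{(7)}(22) − f^{(7)}(5)] = −1/1209600 × (-6.83135e-09 − (-0.0185795)) = -1.53600e-08.

S_4 ≈ 0.0234077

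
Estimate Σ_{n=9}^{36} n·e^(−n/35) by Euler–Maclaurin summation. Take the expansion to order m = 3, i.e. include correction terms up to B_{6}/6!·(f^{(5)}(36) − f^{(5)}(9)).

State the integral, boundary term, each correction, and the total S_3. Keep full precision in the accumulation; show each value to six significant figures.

S_3 ≈ 312.253

∫_9^36 x·e^(−x/35) dx evaluates to 302.386.
Endpoint term: (f(9) + f(36))/2 = (6.95932 + 12.8706)/2 = 9.91497.
So far: 312.301.
Correction k=1: B_{2}/2! · (f^{(1)}(36) − f^{(1)}(9)) = 1/12 · (-0.0102148 − 0.574420) = -0.0487196.
After k=1: 312.253.
Correction k=2: B_{4}/4! · (f^{(3)}(36) − f^{(3)}(9)) = −1/720 · (0.000575363 − 0.00173138) = 1.60557e-06.
After k=2: 312.253.
Correction k=3: B_{6}/6! · (f^{(5)}(36) − f^{(5)}(9)) = 1/30240 · (9.46175e-07 − 2.44395e-06) = -4.95295e-11.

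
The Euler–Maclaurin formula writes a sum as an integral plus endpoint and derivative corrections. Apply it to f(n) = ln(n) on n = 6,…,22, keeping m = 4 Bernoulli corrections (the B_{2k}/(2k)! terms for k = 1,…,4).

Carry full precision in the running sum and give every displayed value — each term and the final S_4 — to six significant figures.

Integral: ∫_6^22 ln(x) dx = 41.2524.
Endpoint term: (f(6) + f(22))/2 = (1.79176 + 3.09104)/2 = 2.44140.
So far: 43.6938.
k=1: B_{2}/(2)! × [f^{(1)}(22) − f^{(1)}(6)] = 1/12 × (0.0454545 − 0.166667) = -0.0101010.
Running total after k=1: 43.6837.
k=2: B_{4}/(4)! × [f^{(3)}(22) − f^{(3)}(6)] = −1/720 × (0.000187829 − 0.00925926) = 1.25992e-05.
Running total after k=2: 43.6837.
k=3: B_{6}/(6)! × [f^{(5)}(22) − f^{(5)}(6)] = 1/30240 × (4.65691e-06 − 0.00308642) = -1.01910e-07.
Running total after k=3: 43.6837.
k=4: B_{8}/(8)! × [f^{(7)}(22) − f^{(7)}(6)] = −1/1209600 × (2.88651e-07 − 0.00257202) = 2.12610e-09.

S_4 ≈ 43.6837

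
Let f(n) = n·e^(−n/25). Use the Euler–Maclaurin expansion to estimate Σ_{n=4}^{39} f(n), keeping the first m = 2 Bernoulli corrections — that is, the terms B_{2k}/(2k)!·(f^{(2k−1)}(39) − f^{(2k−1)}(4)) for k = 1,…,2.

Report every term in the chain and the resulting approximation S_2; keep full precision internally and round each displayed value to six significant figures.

S_2 ≈ 287.319

The integral term ∫_4^39 x·e^(−x/25) dx = 281.587.
½[f(4) + f(39)] = ½[3.40858 + 8.19531] = 5.80194.
Integral + boundary = 287.388.
Order-1 term: 1/12 · (-0.117676 − 0.715801) = -0.0694564.
After k=1: 287.319.
Order-2 term: −1/720 · (0.000484154 − 0.00387214) = 4.70554e-06.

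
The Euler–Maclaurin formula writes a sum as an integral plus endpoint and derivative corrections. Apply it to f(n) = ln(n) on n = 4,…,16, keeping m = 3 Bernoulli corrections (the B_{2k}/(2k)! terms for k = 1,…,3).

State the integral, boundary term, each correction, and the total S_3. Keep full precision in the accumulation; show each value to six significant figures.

∫_4^16 ln(x) dx evaluates to 26.8162.
½[f(4) + f(16)] = ½[1.38629 + 2.77259] = 2.07944.
Integral + boundary = 28.8957.
k=1: B_{2}/(2)! × [f^{(1)}(16) − f^{(1)}(4)] = 1/12 × (0.0625000 − 0.250000) = -0.0156250.
After k=1: 28.8801.
k=2: B_{4}/(4)! × [f^{(3)}(16) − f^{(3)}(4)] = −1/720 × (0.000488281 − 0.0312500) = 4.27246e-05.
After k=2: 28.8801.
k=3: B_{6}/(6)! × [f^{(5)}(16) − f^{(5)}(4)] = 1/30240 × (2.28882e-05 − 0.0234375) = -7.74293e-07.

S_3 ≈ 28.8801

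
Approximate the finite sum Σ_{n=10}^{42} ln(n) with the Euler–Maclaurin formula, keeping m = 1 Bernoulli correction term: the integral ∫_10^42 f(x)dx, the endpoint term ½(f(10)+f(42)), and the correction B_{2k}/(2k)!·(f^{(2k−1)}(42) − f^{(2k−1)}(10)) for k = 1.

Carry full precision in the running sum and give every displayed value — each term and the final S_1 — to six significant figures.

S_1 ≈ 104.970

∫_10^42 ln(x) dx evaluates to 101.956.
½[f(10) + f(42)] = ½[2.30259 + 3.73767] = 3.02013.
So far: 104.976.
Order-1 term: 1/12 · (0.0238095 − 0.100000) = -0.00634921.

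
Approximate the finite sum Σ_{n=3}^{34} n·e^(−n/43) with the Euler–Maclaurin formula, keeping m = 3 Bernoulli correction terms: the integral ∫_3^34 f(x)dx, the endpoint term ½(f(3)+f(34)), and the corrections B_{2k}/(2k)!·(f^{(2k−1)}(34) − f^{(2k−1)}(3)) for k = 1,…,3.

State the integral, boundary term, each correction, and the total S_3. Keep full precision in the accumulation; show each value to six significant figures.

Integral: ∫_3^34 x·e^(−x/43) dx = 343.072.
½[f(3) + f(34)] = ½[2.79783 + 15.4200] = 9.10890.
Running total after boundary: 352.181.
k=1: B_{2}/(2)! × [f^{(1)}(34) − f^{(1)}(3)] = 1/12 × (0.0949245 − 0.867545) = -0.0643850.
After k=1: 352.116.
k=2: B_{4}/(4)! × [f^{(3)}(34) − f^{(3)}(3)] = −1/720 × (0.000541904 − 0.00147797) = 1.30009e-06.
After k=2: 352.116.
k=3: B_{6}/(6)! × [f^{(5)}(34) − f^{(5)}(3)] = 1/30240 × (5.58394e-07 − 1.34491e-06) = -2.60092e-11.

S_3 ≈ 352.116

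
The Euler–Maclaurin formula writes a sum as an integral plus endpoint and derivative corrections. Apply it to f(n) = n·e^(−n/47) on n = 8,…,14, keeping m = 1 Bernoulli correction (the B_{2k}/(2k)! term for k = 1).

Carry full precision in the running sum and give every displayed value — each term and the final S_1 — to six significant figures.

S_1 ≈ 60.5158

Integral: ∫_8^14 x·e^(−x/47) dx = 51.9599.
Boundary: ½(f(8) + f(14)) = ½(6.74788 + 10.3935) = 8.57071.
Running total after boundary: 60.5307.
Order-1 term: 1/12 · (0.521257 − 0.699913) = -0.0148880.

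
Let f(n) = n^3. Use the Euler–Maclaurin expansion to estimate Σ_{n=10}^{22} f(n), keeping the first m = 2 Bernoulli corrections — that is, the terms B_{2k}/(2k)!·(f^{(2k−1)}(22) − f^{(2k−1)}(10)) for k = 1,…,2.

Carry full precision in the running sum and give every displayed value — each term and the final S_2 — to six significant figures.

S_2 ≈ 61984.0

Integral: ∫_10^22 x^3 dx = 56064.0.
½[f(10) + f(22)] = ½[1000.00 + 10648.0] = 5824.00.
Running total after boundary: 61888.0.
Correction k=1: B_{2}/2! · (f^{(1)}(22) − f^{(1)}(10)) = 1/12 · (1452.00 − 300.000) = 96.0000.
After k=1: 61984.0.
Correction k=2: B_{4}/4! · (f^{(3)}(22) − f^{(3)}(10)) = −1/720 · (6.00000 − 6.00000) = 0.00000.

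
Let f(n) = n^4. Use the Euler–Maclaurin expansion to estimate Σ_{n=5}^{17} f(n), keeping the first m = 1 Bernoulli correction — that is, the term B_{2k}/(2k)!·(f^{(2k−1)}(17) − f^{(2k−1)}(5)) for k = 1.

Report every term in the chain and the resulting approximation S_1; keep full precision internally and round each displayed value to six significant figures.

S_1 ≈ 327015

∫_5^17 x^4 dx evaluates to 283346.
Endpoint term: (f(5) + f(17))/2 = (625.000 + 83521.0)/2 = 42073.0.
Running total after boundary: 325419.
Correction k=1: B_{2}/2! · (f^{(1)}(17) − f^{(1)}(5)) = 1/12 · (19652.0 − 500.000) = 1596.00.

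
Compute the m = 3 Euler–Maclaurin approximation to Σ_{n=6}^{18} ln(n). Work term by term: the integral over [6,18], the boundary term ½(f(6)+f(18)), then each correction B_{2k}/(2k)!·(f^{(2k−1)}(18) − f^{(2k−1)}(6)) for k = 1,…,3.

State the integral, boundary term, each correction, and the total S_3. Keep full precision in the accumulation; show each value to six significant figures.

S_3 ≈ 31.6080

∫_6^18 ln(x) dx evaluates to 29.2761.
½[f(6) + f(18)] = ½[1.79176 + 2.89037] = 2.34107.
So far: 31.6172.
Correction k=1: B_{2}/2! · (f^{(1)}(18) − f^{(1)}(6)) = 1/12 · (0.0555556 − 0.166667) = -0.00925926.
After k=1: 31.6079.
Correction k=2: B_{4}/4! · (f^{(3)}(18) − f^{(3)}(6)) = −1/720 · (0.000342936 − 0.00925926) = 1.23838e-05.
After k=2: 31.6080.
Correction k=3: B_{6}/6! · (f^{(5)}(18) − f^{(5)}(6)) = 1/30240 · (1.27013e-05 − 0.00308642) = -1.01644e-07.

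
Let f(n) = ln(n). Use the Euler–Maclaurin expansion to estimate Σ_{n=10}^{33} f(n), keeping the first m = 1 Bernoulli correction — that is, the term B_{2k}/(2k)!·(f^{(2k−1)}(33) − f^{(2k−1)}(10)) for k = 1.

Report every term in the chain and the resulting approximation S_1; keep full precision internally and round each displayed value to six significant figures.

S_1 ≈ 72.2526

∫_10^33 ln(x) dx evaluates to 69.3589.
Endpoint term: (f(10) + f(33))/2 = (2.30259 + 3.49651)/2 = 2.89955.
So far: 72.2584.
Correction k=1: B_{2}/2! · (f^{(1)}(33) − f^{(1)}(10)) = 1/12 · (0.0303030 − 0.100000) = -0.00580808.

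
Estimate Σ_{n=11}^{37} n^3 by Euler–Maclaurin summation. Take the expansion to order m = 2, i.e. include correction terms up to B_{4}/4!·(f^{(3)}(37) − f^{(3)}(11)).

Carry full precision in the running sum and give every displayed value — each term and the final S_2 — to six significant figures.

S_2 ≈ 491184

∫_11^37 x^3 dx evaluates to 464880.
Endpoint term: (f(11) + f(37))/2 = (1331.00 + 50653.0)/2 = 25992.0.
So far: 490872.
k=1: B_{2}/(2)! × [f^{(1)}(37) − f^{(1)}(11)] = 1/12 × (4107.00 − 363.000) = 312.000.
Partial sum through k=1: 491184.
k=2: B_{4}/(4)! × [f^{(3)}(37) − f^{(3)}(11)] = −1/720 × (6.00000 − 6.00000) = 0.00000.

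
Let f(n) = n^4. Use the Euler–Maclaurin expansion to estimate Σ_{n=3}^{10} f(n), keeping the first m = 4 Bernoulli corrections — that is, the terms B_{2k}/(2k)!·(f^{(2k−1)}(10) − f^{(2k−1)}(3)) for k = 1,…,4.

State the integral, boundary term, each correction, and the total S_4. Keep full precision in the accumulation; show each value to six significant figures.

∫_3^10 x^4 dx evaluates to 19951.4.
Endpoint term: (f(3) + f(10))/2 = (81.0000 + 10000.0)/2 = 5040.50.
Running total after boundary: 24991.9.
Correction k=1: B_{2}/2! · (f^{(1)}(10) − f^{(1)}(3)) = 1/12 · (4000.00 − 108.000) = 324.333.
Partial sum through k=1: 25316.2.
Correction k=2: B_{4}/4! · (f^{(3)}(10) − f^{(3)}(3)) = −1/720 · (240.000 − 72.0000) = -0.233333.
Partial sum through k=2: 25316.0.
Correction k=3: B_{6}/6! · (f^{(5)}(10) − f^{(5)}(3)) = 1/30240 · (0.00000 − 0.00000) = 0.00000.
Partial sum through k=3: 25316.0.
Correction k=4: B_{8}/8! · (f^{(7)}(10) − f^{(7)}(3)) = −1/1209600 · (0.00000 − 0.00000) = 0.00000.

S_4 ≈ 25316.0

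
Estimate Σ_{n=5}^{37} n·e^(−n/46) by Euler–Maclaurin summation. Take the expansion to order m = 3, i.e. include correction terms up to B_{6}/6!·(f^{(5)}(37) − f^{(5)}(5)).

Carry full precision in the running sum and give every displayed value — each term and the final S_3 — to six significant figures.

Integral: ∫_5^37 x·e^(−x/46) dx = 396.275.
½[f(5) + f(37)] = ½[4.48502 + 16.5530] = 10.5190.
So far: 406.794.
Correction k=1: B_{2}/2! · (f^{(1)}(37) − f^{(1)}(5)) = 1/12 · (0.0875308 − 0.799503) = -0.0593310.
Running total after k=1: 406.734.
Correction k=2: B_{4}/4! · (f^{(3)}(37) − f^{(3)}(5)) = −1/720 · (0.000464220 − 0.00122567) = 1.05756e-06.
Running total after k=2: 406.734.
Correction k=3: B_{6}/6! · (f^{(5)}(37) − f^{(5)}(5)) = 1/30240 · (4.19222e-07 − 9.79913e-07) = -1.85414e-11.

S_3 ≈ 406.734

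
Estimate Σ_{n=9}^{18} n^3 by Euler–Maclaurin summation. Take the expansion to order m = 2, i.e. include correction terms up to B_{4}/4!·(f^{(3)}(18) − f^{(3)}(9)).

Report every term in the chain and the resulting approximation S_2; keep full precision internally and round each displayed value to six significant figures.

∫_9^18 x^3 dx evaluates to 24603.8.
Boundary: ½(f(9) + f(18)) = ½(729.000 + 5832.00) = 3280.50.
Running total after boundary: 27884.2.
k=1: B_{2}/(2)! × [f^{(1)}(18) − f^{(1)}(9)] = 1/12 × (972.000 − 243.000) = 60.7500.
Partial sum through k=1: 27945.0.
k=2: B_{4}/(4)! × [f^{(3)}(18) − f^{(3)}(9)] = −1/720 × (6.00000 − 6.00000) = 0.00000.

S_2 ≈ 27945.0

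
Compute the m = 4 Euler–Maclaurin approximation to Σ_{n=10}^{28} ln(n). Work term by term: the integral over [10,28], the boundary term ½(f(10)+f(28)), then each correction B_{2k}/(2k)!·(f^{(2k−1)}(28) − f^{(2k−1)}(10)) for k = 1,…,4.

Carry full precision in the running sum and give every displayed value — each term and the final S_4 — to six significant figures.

S_4 ≈ 55.0879

∫_10^28 ln(x) dx evaluates to 52.2759.
Endpoint term: (f(10) + f(28))/2 = (2.30259 + 3.33220)/2 = 2.81739.
So far: 55.0933.
k=1: B_{2}/(2)! × [f^{(1)}(28) − f^{(1)}(10)] = 1/12 × (0.0357143 − 0.100000) = -0.00535714.
Partial sum through k=1: 55.0879.
k=2: B_{4}/(4)! × [f^{(3)}(28) − f^{(3)}(10)] = −1/720 × (9.11079e-05 − 0.00200000) = 2.65124e-06.
Partial sum through k=2: 55.0879.
k=3: B_{6}/(6)! × [f^{(5)}(28) − f^{(5)}(10)] = 1/30240 × (1.39451e-06 − 0.000240000) = -7.89039e-09.
Partial sum through k=3: 55.0879.
k=4: B_{8}/(8)! × [f^{(7)}(28) − f^{(7)}(10)] = −1/1209600 × (5.33613e-08 − 7.20000e-05) = 5.94797e-11.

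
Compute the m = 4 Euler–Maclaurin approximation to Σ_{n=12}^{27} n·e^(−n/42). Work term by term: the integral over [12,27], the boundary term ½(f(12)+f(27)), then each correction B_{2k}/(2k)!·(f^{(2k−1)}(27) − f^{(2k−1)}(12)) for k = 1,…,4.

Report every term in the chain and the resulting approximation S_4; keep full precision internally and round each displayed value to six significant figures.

Integral: ∫_12^27 x·e^(−x/42) dx = 180.617.
Boundary: ½(f(12) + f(27)) = ½(9.01773 + 14.1963) = 11.6070.
Integral + boundary = 192.224.
Correction k=1: B_{2}/2! · (f^{(1)}(27) − f^{(1)}(12)) = 1/12 · (0.187781 − 0.536769) = -0.0290823.
Partial sum through k=1: 192.195.
Correction k=2: B_{4}/4! · (f^{(3)}(27) − f^{(3)}(12)) = −1/720 · (0.000702584 − 0.00115631) = 6.30170e-07.
Partial sum through k=2: 192.195.
Correction k=3: B_{6}/6! · (f^{(5)}(27) − f^{(5)}(12)) = 1/30240 · (7.36233e-07 − 1.13850e-06) = -1.33026e-11.
Partial sum through k=3: 192.195.
Correction k=4: B_{8}/8! · (f^{(7)}(27) − f^{(7)}(12)) = −1/1209600 · (6.08943e-10 − 9.19221e-10) = 2.56513e-16.

S_4 ≈ 192.195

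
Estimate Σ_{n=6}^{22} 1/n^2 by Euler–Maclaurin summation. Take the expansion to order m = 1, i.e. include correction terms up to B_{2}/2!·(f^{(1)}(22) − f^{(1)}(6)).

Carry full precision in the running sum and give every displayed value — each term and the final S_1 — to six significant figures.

∫_6^22 1/x^2 dx evaluates to 0.121212.
Boundary: ½(f(6) + f(22)) = ½(0.0277778 + 0.00206612) = 0.0149219.
So far: 0.136134.
k=1: B_{2}/(2)! × [f^{(1)}(22) − f^{(1)}(6)] = 1/12 × (-0.000187829 − (-0.00925926)) = 0.000755953.

S_1 ≈ 0.136890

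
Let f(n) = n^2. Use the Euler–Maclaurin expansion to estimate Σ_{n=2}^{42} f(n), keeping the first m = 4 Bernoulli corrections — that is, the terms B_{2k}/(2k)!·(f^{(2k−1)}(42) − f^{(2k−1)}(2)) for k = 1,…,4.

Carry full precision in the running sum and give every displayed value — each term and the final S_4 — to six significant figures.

S_4 ≈ 25584.0

∫_2^42 x^2 dx evaluates to 24693.3.
Boundary: ½(f(2) + f(42)) = ½(4.00000 + 1764.00) = 884.000.
Integral + boundary = 25577.3.
Correction k=1: B_{2}/2! · (f^{(1)}(42) − f^{(1)}(2)) = 1/12 · (84.0000 − 4.00000) = 6.66667.
Partial sum through k=1: 25584.0.
Correction k=2: B_{4}/4! · (f^{(3)}(42) − f^{(3)}(2)) = −1/720 · (0.00000 − 0.00000) = 0.00000.
Partial sum through k=2: 25584.0.
Correction k=3: B_{6}/6! · (f^{(5)}(42) − f^{(5)}(2)) = 1/30240 · (0.00000 − 0.00000) = 0.00000.
Partial sum through k=3: 25584.0.
Correction k=4: B_{8}/8! · (f^{(7)}(42) − f^{(7)}(2)) = −1/1209600 · (0.00000 − 0.00000) = 0.00000.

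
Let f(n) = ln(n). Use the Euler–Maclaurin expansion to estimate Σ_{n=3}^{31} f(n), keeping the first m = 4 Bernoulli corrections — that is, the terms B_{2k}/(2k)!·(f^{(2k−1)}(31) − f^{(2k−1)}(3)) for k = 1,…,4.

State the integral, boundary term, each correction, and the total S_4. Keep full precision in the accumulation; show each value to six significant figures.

∫_3^31 ln(x) dx evaluates to 75.1578.
½[f(3) + f(31)] = ½[1.09861 + 3.43399] = 2.26630.
So far: 77.4241.
k=1: B_{2}/(2)! × [f^{(1)}(31) − f^{(1)}(3)] = 1/12 × (0.0322581 − 0.333333) = -0.0250896.
After k=1: 77.3990.
k=2: B_{4}/(4)! × [f^{(3)}(31) − f^{(3)}(3)] = −1/720 × (6.71344e-05 − 0.0740741) = 0.000102787.
After k=2: 77.3991.
k=3: B_{6}/(6)! × [f^{(5)}(31) − f^{(5)}(3)] = 1/30240 × (8.38306e-07 − 0.0987654) = -3.26602e-06.
After k=3: 77.3991.
k=4: B_{8}/(8)! × [f^{(7)}(31) − f^{(7)}(3)] = −1/1209600 × (2.61698e-08 − 0.329218) = 2.72171e-07.

S_4 ≈ 77.3991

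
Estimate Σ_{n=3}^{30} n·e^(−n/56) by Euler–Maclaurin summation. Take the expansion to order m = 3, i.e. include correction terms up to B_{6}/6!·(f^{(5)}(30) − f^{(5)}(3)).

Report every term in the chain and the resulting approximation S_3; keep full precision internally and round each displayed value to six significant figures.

S_3 ≈ 323.237

Integral: ∫_3^30 x·e^(−x/56) dx = 313.088.
½[f(3) + f(30)] = ½[2.84351 + 17.5575] = 10.2005.
Running total after boundary: 323.289.
k=1: B_{2}/(2)! × [f^{(1)}(30) − f^{(1)}(3)] = 1/12 × (0.271724 − 0.897061) = -0.0521115.
Running total after k=1: 323.237.
k=2: B_{4}/(4)! × [f^{(3)}(30) − f^{(3)}(3)] = −1/720 × (0.000459893 − 0.000890541) = 5.98122e-07.
Running total after k=2: 323.237.
k=3: B_{6}/(6)! × [f^{(5)}(30) − f^{(5)}(3)] = 1/30240 × (2.65670e-07 − 4.76732e-07) = -6.97956e-12.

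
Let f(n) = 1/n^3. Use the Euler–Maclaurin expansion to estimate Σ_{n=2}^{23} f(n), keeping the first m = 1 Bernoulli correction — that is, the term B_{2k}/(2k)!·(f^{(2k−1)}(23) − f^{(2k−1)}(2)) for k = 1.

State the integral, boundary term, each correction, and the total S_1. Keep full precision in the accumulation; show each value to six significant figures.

S_1 ≈ 0.202220

∫_2^23 1/x^3 dx evaluates to 0.124055.
½[f(2) + f(23)] = ½[0.125000 + 8.21895e-05] = 0.0625411.
Running total after boundary: 0.186596.
Order-1 term: 1/12 · (-1.07204e-05 − (-0.187500)) = 0.0156241.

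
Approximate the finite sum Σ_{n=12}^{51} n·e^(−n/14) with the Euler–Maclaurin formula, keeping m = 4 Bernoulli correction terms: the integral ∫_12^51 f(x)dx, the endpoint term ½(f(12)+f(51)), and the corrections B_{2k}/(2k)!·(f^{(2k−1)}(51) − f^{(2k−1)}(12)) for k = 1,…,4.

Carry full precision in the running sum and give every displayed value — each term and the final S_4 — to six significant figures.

S_4 ≈ 133.853

Integral: ∫_12^51 x·e^(−x/14) dx = 130.650.
Endpoint term: (f(12) + f(51))/2 = (5.09247 + 1.33505)/2 = 3.21376.
So far: 133.864.
k=1: B_{2}/(2)! × [f^{(1)}(51) − f^{(1)}(12)] = 1/12 × (-0.0691832 − 0.0606247) = -0.0108173.
Running total after k=1: 133.853.
k=2: B_{4}/(4)! × [f^{(3)}(51) − f^{(3)}(12)] = −1/720 × (-8.58590e-05 − 0.00463964) = 6.56320e-06.
Running total after k=2: 133.853.
k=3: B_{6}/(6)! × [f^{(5)}(51) − f^{(5)}(12)] = 1/30240 × (9.24785e-07 − 4.57652e-05) = -1.48282e-09.
Running total after k=3: 133.853.
k=4: B_{8}/(8)! × [f^{(7)}(51) − f^{(7)}(12)] = −1/1209600 × (1.16716e-08 − 3.46218e-07) = 2.76576e-13.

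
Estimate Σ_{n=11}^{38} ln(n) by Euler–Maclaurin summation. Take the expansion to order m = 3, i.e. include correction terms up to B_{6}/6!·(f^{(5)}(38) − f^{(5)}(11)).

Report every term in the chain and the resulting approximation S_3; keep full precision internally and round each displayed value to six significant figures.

S_3 ≈ 87.8638

The integral term ∫_11^38 ln(x) dx = 84.8514.
Boundary: ½(f(11) + f(38)) = ½(2.39790 + 3.63759) = 3.01774.
Integral + boundary = 87.8692.
Correction k=1: B_{2}/2! · (f^{(1)}(38) − f^{(1)}(11)) = 1/12 · (0.0263158 − 0.0909091) = -0.00538278.
Running total after k=1: 87.8638.
Correction k=2: B_{4}/4! · (f^{(3)}(38) − f^{(3)}(11)) = −1/720 · (3.64485e-05 − 0.00150263) = 2.03636e-06.
Running total after k=2: 87.8638.
Correction k=3: B_{6}/6! · (f^{(5)}(38) − f^{(5)}(11)) = 1/30240 · (3.02896e-07 − 0.000149021) = -4.91793e-09.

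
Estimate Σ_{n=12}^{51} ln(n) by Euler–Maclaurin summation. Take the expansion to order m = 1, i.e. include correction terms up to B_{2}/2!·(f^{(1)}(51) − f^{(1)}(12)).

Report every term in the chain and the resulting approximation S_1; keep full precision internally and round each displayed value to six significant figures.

S_1 ≈ 134.907

The integral term ∫_12^51 ln(x) dx = 131.704.
Boundary: ½(f(12) + f(51)) = ½(2.48491 + 3.93183) = 3.20837.
So far: 134.913.
Correction k=1: B_{2}/2! · (f^{(1)}(51) − f^{(1)}(12)) = 1/12 · (0.0196078 − 0.0833333) = -0.00531046.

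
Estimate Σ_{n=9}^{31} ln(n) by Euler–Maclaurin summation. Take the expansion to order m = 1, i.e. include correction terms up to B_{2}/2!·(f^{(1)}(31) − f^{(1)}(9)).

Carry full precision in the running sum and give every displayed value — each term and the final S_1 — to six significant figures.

S_1 ≈ 67.4876

The integral term ∫_9^31 ln(x) dx = 64.6786.
Endpoint term: (f(9) + f(31))/2 = (2.19722 + 3.43399)/2 = 2.81561.
Integral + boundary = 67.4942.
Order-1 term: 1/12 · (0.0322581 − 0.111111) = -0.00657109.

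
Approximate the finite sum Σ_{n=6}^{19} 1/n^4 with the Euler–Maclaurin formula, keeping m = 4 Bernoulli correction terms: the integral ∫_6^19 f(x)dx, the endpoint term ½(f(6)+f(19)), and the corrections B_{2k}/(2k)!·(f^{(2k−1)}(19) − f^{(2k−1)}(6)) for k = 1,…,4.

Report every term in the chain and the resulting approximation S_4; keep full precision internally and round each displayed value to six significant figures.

∫_6^19 1/x^4 dx evaluates to 0.00149461.
Boundary: ½(f(6) + f(19)) = ½(0.000771605 + 7.67336e-06) = 0.000389639.
Integral + boundary = 0.00188425.
k=1: B_{2}/(2)! × [f^{(1)}(19) − f^{(1)}(6)] = 1/12 × (-1.61544e-06 − (-0.000514403)) = 4.27323e-05.
After k=1: 0.00192698.
k=2: B_{4}/(4)! × [f^{(3)}(19) − f^{(3)}(6)] = −1/720 × (-1.34247e-07 − (-0.000428669)) = -5.95188e-07.
After k=2: 0.00192639.
k=3: B_{6}/(6)! × [f^{(5)}(19) − f^{(5)}(6)] = 1/30240 × (-2.08251e-08 − (-0.000666819)) = 2.20502e-08.
After k=3: 0.00192641.
k=4: B_{8}/(8)! × [f^{(7)}(19) − f^{(7)}(6)] = −1/1209600 × (-5.19185e-09 − (-0.00166705)) = -1.37818e-09.

S_4 ≈ 0.00192641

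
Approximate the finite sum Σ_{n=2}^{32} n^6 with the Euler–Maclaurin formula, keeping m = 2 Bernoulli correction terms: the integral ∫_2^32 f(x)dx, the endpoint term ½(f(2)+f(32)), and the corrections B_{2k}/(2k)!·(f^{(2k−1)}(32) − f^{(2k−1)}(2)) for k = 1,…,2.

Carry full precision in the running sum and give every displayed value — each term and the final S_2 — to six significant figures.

S_2 ≈ 5.46218e+09

∫_2^32 x^6 dx evaluates to 4.90853e+09.
Endpoint term: (f(2) + f(32))/2 = (64.0000 + 1.07374e+09)/2 = 5.36871e+08.
Integral + boundary = 5.44540e+09.
k=1: B_{2}/(2)! × [f^{(1)}(32) − f^{(1)}(2)] = 1/12 × (2.01327e+08 − 192.000) = 1.67772e+07.
Running total after k=1: 5.46218e+09.
k=2: B_{4}/(4)! × [f^{(3)}(32) − f^{(3)}(2)] = −1/720 × (3.93216e+06 − 960.000) = -5460.00.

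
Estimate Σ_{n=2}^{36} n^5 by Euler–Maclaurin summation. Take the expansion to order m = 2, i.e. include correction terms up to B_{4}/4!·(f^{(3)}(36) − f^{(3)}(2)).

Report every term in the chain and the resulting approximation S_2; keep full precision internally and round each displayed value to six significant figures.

S_2 ≈ 3.93730e+08

∫_2^36 x^5 dx evaluates to 3.62797e+08.
Endpoint term: (f(2) + f(36))/2 = (32.0000 + 6.04662e+07)/2 = 3.02331e+07.
Running total after boundary: 3.93030e+08.
k=1: B_{2}/(2)! × [f^{(1)}(36) − f^{(1)}(2)] = 1/12 × (8.39808e+06 − 80.0000) = 699833.
After k=1: 3.93730e+08.
k=2: B_{4}/(4)! × [f^{(3)}(36) − f^{(3)}(2)] = −1/720 × (77760.0 − 240.000) = -107.667.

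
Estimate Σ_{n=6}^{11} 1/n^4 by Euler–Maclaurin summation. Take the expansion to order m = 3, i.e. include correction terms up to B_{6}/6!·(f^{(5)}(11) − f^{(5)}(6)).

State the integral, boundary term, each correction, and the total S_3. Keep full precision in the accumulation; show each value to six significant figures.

The integral term ∫_6^11 1/x^4 dx = 0.00129277.
½[f(6) + f(11)] = ½[0.000771605 + 6.83013e-05] = 0.000419953.
Integral + boundary = 0.00171272.
k=1: B_{2}/(2)! × [f^{(1)}(11) − f^{(1)}(6)] = 1/12 × (-2.48369e-05 − (-0.000514403)) = 4.07972e-05.
After k=1: 0.00175352.
k=2: B_{4}/(4)! × [f^{(3)}(11) − f^{(3)}(6)] = −1/720 × (-6.15790e-06 − (-0.000428669)) = -5.86822e-07.
After k=2: 0.00175294.
k=3: B_{6}/(6)! × [f^{(5)}(11) − f^{(5)}(6)] = 1/30240 × (-2.84994e-06 − (-0.000666819)) = 2.19567e-08.

S_3 ≈ 0.00175296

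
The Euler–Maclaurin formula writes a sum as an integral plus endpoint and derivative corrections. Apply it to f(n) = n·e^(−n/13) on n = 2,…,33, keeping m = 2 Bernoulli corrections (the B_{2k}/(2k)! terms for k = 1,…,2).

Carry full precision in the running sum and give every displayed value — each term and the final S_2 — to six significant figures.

S_2 ≈ 122.049

Integral: ∫_2^33 x·e^(−x/13) dx = 119.959.
½[f(2) + f(33)] = ½[1.71481 + 2.60660] = 2.16070.
Integral + boundary = 122.120.
Correction k=1: B_{2}/2! · (f^{(1)}(33) − f^{(1)}(2)) = 1/12 · (-0.121520 − 0.725496) = -0.0705846.
Partial sum through k=1: 122.049.
Correction k=2: B_{4}/4! · (f^{(3)}(33) − f^{(3)}(2)) = −1/720 · (0.000215716 − 0.0144397) = 1.97555e-05.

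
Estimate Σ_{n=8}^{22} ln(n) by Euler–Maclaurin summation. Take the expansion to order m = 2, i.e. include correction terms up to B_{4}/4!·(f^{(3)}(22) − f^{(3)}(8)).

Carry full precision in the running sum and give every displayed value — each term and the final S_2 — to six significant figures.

S_2 ≈ 39.9460

The integral term ∫_8^22 ln(x) dx = 37.3674.
Boundary: ½(f(8) + f(22)) = ½(2.07944 + 3.09104) = 2.58524.
Integral + boundary = 39.9526.
k=1: B_{2}/(2)! × [f^{(1)}(22) − f^{(1)}(8)] = 1/12 × (0.0454545 − 0.125000) = -0.00662879.
After k=1: 39.9460.
k=2: B_{4}/(4)! × [f^{(3)}(22) − f^{(3)}(8)] = −1/720 × (0.000187829 − 0.00390625) = 5.16447e-06.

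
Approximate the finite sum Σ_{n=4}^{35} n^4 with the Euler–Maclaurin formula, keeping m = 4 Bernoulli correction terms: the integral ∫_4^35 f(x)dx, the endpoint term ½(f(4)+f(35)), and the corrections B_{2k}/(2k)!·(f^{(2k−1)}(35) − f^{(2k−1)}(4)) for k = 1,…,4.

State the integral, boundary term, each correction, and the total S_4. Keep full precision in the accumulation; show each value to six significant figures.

S_4 ≈ 1.12689e+07

∫_4^35 x^4 dx evaluates to 1.05042e+07.
½[f(4) + f(35)] = ½[256.000 + 1.50062e+06] = 750440.
Integral + boundary = 1.12546e+07.
Order-1 term: 1/12 · (171500 − 256.000) = 14270.3.
Partial sum through k=1: 1.12689e+07.
Order-2 term: −1/720 · (840.000 − 96.0000) = -1.03333.
Partial sum through k=2: 1.12689e+07.
Order-3 term: 1/30240 · (0.00000 − 0.00000) = 0.00000.
Partial sum through k=3: 1.12689e+07.
Order-4 term: −1/1209600 · (0.00000 − 0.00000) = 0.00000.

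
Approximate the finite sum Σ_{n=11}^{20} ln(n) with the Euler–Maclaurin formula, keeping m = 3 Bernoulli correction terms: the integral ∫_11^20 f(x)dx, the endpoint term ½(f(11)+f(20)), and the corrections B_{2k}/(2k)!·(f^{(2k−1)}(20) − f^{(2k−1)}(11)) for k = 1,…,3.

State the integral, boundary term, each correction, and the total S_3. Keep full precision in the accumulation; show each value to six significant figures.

S_3 ≈ 27.2312

The integral term ∫_11^20 ln(x) dx = 24.5378.
½[f(11) + f(20)] = ½[2.39790 + 2.99573] = 2.69681.
So far: 27.2346.
Correction k=1: B_{2}/2! · (f^{(1)}(20) − f^{(1)}(11)) = 1/12 · (0.0500000 − 0.0909091) = -0.00340909.
Partial sum through k=1: 27.2312.
Correction k=2: B_{4}/4! · (f^{(3)}(20) − f^{(3)}(11)) = −1/720 · (0.000250000 − 0.00150263) = 1.73976e-06.
Partial sum through k=2: 27.2312.
Correction k=3: B_{6}/6! · (f^{(5)}(20) − f^{(5)}(11)) = 1/30240 · (7.50000e-06 − 0.000149021) = -4.67993e-09.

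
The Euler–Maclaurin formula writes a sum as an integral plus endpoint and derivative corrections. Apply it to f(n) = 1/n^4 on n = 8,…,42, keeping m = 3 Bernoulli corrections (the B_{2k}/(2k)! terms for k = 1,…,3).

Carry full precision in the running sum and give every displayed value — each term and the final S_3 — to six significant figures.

∫_8^42 1/x^4 dx evaluates to 0.000646543.
½[f(8) + f(42)] = ½[0.000244141 + 3.21368e-07] = 0.000122231.
Running total after boundary: 0.000768774.
Order-1 term: 1/12 · (-3.06065e-08 − (-0.000122070)) = 1.01700e-05.
After k=1: 0.000778943.
Order-2 term: −1/720 · (-5.20519e-10 − (-5.72205e-05)) = -7.94721e-08.
After k=2: 0.000778864.
Order-3 term: 1/30240 · (-1.65244e-11 − (-5.00679e-05)) = 1.65568e-09.

S_3 ≈ 0.000778866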